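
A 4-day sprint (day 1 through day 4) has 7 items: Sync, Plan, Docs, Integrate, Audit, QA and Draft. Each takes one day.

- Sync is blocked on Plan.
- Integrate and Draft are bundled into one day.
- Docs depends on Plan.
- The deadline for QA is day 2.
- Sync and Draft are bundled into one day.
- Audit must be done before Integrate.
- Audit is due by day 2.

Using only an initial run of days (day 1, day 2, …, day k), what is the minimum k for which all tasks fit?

The precedence chain requires at least 2 distinct days.
2 works (last occupied day: day 2): for example QA in day 1; Draft in day 2; Sync in day 2; Audit in day 1; Integrate in day 2; Docs in day 2; Plan in day 1.

2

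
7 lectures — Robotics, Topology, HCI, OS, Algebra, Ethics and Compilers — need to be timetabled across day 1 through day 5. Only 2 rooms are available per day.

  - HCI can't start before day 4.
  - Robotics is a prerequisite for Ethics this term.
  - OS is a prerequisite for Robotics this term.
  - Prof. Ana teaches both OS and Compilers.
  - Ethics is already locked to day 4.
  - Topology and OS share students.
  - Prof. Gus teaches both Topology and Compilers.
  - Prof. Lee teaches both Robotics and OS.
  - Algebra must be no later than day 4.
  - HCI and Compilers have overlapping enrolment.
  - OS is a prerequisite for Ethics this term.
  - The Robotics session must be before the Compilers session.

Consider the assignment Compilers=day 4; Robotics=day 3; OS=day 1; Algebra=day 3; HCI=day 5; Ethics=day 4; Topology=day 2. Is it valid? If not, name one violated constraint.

OS is a prerequisite for Ethics this term — holds.
HCI can't start before day 4 — holds.
OS is a prerequisite for Robotics this term — holds.
Only 2 rooms are available per day — holds.
Prof. Gus teaches both Topology and Compilers — holds.
Topology and OS share students — holds.
Prof. Ana teaches both OS and Compilers — holds.
The Robotics session must be before the Compilers session — holds.
Ethics is already locked to day 4 — holds.
HCI and Compilers have overlapping enrolment — holds.
Algebra must be no later than day 4 — holds.
Prof. Lee teaches both Robotics and OS — holds.
Robotics is a prerequisite for Ethics this term — holds.

Valid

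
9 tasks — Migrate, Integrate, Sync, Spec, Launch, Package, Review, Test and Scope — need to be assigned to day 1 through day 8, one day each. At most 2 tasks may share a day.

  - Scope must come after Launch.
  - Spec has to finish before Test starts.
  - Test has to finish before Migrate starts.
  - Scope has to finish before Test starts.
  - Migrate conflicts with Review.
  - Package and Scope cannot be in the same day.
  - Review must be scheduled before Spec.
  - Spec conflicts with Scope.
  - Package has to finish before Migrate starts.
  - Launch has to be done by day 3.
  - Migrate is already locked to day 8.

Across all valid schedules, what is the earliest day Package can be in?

day 1

Downstream work caps Package at day 7.
Package at day 1 is achievable: Test -> day 4, Migrate -> day 8, Spec -> day 3, Scope -> day 2, Sync -> day 4, Package -> day 1, Review -> day 2, Integrate -> day 3, Launch -> day 1.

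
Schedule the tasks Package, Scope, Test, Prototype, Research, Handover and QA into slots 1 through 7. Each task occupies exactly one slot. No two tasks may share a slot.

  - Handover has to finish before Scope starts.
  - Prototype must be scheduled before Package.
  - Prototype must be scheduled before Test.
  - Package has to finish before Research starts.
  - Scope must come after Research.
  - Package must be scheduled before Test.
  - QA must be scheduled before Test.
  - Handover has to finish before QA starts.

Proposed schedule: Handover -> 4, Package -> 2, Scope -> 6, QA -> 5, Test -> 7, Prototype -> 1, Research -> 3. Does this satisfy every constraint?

QA must be scheduled before Test — holds.
Prototype must be scheduled before Package — holds.
Handover has to finish before Scope starts — holds.
Scope must come after Research — holds.
Handover has to finish before QA starts — holds.
Package has to finish before Research starts — holds.
Package must be scheduled before Test — holds.
No two tasks may share a slot — holds.
Prototype must be scheduled before Test — holds.

Yes, all constraints hold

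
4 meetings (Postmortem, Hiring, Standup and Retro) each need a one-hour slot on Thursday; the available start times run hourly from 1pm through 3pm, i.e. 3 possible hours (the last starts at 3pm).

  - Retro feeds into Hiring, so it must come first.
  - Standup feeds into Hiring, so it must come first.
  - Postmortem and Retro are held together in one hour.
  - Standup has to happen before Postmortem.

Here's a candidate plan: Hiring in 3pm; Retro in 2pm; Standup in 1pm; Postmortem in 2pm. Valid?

Standup feeds into Hiring, so it must come first — holds.
Standup has to happen before Postmortem — holds.
Retro feeds into Hiring, so it must come first — holds.
Postmortem and Retro are held together in one hour — holds.

Valid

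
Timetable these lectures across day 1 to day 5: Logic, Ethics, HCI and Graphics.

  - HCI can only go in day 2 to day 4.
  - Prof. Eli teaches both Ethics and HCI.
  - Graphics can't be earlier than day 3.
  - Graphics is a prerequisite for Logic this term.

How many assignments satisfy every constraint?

Splitting on Logic: it can be day 4 (12), day 5 (24). Listing each branch's schedules as (Ethics, HCI, Graphics) by day number:
Logic=day 4: (1,2,3) (1,3,3) (1,4,3) (2,3,3) (2,4,3) (3,2,3) (3,4,3) (4,2,3) (4,3,3) (5,2,3) (5,3,3) (5,4,3) — 12.
Logic=day 5: (1,2,3) (1,2,4) (1,3,3) (1,3,4) (1,4,3) (1,4,4) (2,3,3) (2,3,4) (2,4,3) (2,4,4) (3,2,3) (3,2,4) (3,4,3) (3,4,4) (4,2,3) (4,2,4) (4,3,3) (4,3,4) (5,2,3) (5,2,4) (5,3,3) (5,3,4) (5,4,3) (5,4,4) — 24.
Summing: 12 + 24 = 36.

36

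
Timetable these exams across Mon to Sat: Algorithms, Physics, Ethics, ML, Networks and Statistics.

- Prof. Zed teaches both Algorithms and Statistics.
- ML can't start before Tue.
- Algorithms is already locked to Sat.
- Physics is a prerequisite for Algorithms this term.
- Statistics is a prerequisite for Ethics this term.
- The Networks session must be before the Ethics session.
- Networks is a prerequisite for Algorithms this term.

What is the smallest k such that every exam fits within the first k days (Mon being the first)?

The precedence chain requires at least 2 distinct days.
Algorithms can't be placed before Sat — that is day 6 counting from Mon — so the schedule must run through at least 6 days.
6 works (last occupied day: Sat): for example ML in Tue; Ethics in Tue; Statistics in Mon; Physics in Mon; Networks in Mon; Algorithms in Sat.

6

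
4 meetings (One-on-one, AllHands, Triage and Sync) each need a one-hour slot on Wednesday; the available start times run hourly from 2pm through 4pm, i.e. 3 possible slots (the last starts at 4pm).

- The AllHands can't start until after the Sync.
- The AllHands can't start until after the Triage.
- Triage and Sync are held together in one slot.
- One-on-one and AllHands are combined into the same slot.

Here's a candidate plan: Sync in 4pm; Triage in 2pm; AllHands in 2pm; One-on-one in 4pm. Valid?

The AllHands can't start until after the Sync — violated.
The AllHands can't start until after the Triage — violated.
One-on-one and AllHands are combined into the same slot — violated.
Triage and Sync are held together in one slot — violated.

No. The AllHands can't start until after the Sync is not satisfied.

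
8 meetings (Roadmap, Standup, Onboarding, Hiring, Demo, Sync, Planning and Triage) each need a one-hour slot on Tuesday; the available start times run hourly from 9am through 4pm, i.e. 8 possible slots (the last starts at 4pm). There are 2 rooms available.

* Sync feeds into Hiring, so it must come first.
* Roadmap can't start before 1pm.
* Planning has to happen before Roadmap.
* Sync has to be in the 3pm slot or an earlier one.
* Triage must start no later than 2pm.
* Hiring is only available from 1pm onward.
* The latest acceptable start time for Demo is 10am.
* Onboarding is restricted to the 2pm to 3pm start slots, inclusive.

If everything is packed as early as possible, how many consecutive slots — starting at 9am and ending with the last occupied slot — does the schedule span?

6

The precedence chain requires at least 2 distinct slots.
With at most 2 per slot and 8 meetings, at least 4 slots are needed.
Onboarding can't be placed before 2pm — that is slot 6 counting from 9am — so the schedule must run through at least 6 slots.
6 works (last occupied slot: 2pm): for example Roadmap -> 1pm; Sync -> 9am; Triage -> 11am; Demo -> 9am; Standup -> 10am; Planning -> 10am; Hiring -> 1pm; Onboarding -> 2pm.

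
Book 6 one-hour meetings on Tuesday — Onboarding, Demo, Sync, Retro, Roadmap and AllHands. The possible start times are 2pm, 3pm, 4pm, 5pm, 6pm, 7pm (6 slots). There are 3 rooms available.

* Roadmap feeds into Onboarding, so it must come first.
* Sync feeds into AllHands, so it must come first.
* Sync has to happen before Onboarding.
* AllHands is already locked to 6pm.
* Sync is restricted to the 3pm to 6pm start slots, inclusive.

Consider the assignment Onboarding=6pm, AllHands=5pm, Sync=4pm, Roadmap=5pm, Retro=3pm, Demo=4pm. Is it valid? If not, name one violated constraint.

Roadmap feeds into Onboarding, so it must come first — holds.
Sync is restricted to the 3pm to 6pm start slots, inclusive — holds.
Sync feeds into AllHands, so it must come first — holds.
AllHands is already locked to 6pm — violated.
Sync has to happen before Onboarding — holds.
There are 3 rooms available — holds.

No — it violates: AllHands is already locked to 6pm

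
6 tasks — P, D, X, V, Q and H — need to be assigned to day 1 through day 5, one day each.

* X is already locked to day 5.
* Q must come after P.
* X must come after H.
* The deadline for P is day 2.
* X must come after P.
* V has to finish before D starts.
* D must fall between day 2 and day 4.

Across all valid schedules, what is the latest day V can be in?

Downstream work caps V at day 3.
V at day 3 is achievable: H in day 1; Q in day 2; D in day 4; P in day 1; X in day 5; V in day 3.

day 3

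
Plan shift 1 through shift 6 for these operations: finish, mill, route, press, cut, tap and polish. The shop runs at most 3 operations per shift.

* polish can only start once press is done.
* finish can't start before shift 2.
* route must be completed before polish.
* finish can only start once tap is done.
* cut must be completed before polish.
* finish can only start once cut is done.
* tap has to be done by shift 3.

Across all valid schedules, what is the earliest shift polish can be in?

shift 2

Precedence pushes polish to at least shift 2.
polish at shift 2 is achievable: polish=shift 2, route=shift 1, cut=shift 1, finish=shift 3, mill=shift 2, press=shift 1, tap=shift 2.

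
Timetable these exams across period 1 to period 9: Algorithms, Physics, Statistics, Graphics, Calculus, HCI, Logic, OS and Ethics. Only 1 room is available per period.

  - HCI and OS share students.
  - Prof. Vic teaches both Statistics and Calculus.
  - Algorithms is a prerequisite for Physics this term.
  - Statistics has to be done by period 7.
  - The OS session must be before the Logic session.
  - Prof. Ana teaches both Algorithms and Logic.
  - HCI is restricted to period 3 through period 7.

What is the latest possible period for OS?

period 8

Downstream work caps OS at period 8.
OS at period 8 is achievable: HCI in period 3; Algorithms in period 2; Logic in period 9; Graphics in period 5; Statistics in period 1; Ethics in period 7; Physics in period 4; OS in period 8; Calculus in period 6.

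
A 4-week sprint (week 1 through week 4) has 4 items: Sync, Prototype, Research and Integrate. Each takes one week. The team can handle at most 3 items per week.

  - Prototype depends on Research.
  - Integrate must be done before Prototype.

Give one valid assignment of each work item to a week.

Research=week 1, Sync=week 1, Prototype=week 2, Integrate=week 1

Checking: Integrate(week 1) before Prototype(week 2); Research(week 1) before Prototype(week 2); max 3 per week (cap 3).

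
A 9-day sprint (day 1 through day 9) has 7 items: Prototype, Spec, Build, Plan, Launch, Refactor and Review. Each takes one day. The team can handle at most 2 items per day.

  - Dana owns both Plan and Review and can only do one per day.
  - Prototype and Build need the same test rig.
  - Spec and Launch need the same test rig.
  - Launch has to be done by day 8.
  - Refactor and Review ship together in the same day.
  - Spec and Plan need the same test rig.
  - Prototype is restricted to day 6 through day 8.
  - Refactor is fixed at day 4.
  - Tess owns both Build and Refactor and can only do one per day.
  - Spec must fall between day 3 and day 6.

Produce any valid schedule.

Build -> day 1, Plan -> day 2, Refactor -> day 4, Launch -> day 1, Spec -> day 3, Review -> day 4, Prototype -> day 6

Checking: Prototype(day 6) != Build(day 1); Build(day 1) != Refactor(day 4); Plan(day 2) != Review(day 4); Spec(day 3) != Launch(day 1); Spec(day 3) != Plan(day 2); Refactor = Review = day 4; Spec=day 3 in [day 3,day 6]; Launch=day 1 in [day 1,day 8]; Refactor=day 4 in [day 4,day 4]; Prototype=day 6 in [day 6,day 8]; max 2 per day (cap 2).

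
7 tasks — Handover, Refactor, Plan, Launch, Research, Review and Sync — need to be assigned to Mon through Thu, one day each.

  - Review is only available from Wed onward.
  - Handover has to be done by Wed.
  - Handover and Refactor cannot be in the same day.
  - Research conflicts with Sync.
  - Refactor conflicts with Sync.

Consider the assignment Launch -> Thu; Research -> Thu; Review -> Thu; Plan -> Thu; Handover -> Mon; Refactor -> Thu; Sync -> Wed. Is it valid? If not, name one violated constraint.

Research conflicts with Sync — holds.
Handover has to be done by Wed — holds.
Handover and Refactor cannot be in the same day — holds.
Review is only available from Wed onward — holds.
Refactor conflicts with Sync — holds.

Yes, all constraints hold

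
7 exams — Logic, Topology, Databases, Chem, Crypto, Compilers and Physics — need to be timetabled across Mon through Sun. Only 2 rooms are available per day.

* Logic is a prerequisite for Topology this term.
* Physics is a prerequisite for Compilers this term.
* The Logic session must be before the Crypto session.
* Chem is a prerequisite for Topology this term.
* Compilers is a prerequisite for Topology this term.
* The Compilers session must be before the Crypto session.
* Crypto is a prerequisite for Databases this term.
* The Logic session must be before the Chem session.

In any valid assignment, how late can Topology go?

Sun

Precedence pushes Topology to at least Wed.
Topology at Sun is achievable: Logic=Mon; Crypto=Wed; Chem=Tue; Topology=Sun; Compilers=Tue; Physics=Mon; Databases=Thu.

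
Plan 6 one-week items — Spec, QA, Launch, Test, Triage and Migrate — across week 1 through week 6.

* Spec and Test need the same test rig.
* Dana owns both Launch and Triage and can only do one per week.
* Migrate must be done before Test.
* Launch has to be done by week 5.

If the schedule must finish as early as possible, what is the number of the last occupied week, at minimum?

week 2

The precedence chain requires at least 2 distinct weeks.
2 works (last occupied week: week 2): for example Test in week 2; Triage in week 2; Launch in week 1; Migrate in week 1; QA in week 1; Spec in week 1.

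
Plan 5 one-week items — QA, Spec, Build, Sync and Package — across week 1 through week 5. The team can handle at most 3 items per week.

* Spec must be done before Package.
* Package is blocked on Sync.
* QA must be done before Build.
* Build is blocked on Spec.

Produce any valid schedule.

Sync -> week 1; Package -> week 2; Build -> week 2; QA -> week 1; Spec -> week 1

Checking: QA(week 1) before Build(week 2); Spec(week 1) before Build(week 2); Sync(week 1) before Package(week 2); Spec(week 1) before Package(week 2); max 3 per week (cap 3).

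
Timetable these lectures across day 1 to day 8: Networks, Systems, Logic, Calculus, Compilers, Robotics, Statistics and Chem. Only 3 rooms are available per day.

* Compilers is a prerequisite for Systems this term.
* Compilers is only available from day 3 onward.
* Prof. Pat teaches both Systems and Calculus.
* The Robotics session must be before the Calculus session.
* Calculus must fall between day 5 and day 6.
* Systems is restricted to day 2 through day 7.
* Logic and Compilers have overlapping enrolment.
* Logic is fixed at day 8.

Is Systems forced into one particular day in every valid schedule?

Systems can be day 4 (e.g. Compilers -> day 3, Calculus -> day 5, Chem -> day 2, Logic -> day 8, Robotics -> day 1, Systems -> day 4, Networks -> day 1, Statistics -> day 1) or day 5 (e.g. Systems in day 5, Logic in day 8, Networks in day 1, Statistics in day 1, Robotics in day 1, Calculus in day 6, Compilers in day 3, Chem in day 2).

No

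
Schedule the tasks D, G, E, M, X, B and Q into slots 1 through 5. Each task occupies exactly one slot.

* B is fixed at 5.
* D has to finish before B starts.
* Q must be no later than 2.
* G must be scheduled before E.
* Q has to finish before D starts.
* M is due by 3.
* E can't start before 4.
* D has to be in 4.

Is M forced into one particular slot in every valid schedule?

M can be 1 (e.g. B -> 5, Q -> 1, D -> 4, G -> 1, X -> 1, M -> 1, E -> 4) or 2 (e.g. Q -> 1; X -> 1; B -> 5; G -> 1; E -> 4; M -> 2; D -> 4).

No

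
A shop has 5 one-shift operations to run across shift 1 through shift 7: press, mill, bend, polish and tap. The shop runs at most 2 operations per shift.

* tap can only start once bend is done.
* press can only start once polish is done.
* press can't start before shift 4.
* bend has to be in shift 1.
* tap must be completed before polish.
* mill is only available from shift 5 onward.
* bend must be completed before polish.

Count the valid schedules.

Splitting on press: it can be shift 4 (3), shift 5 (9), shift 6 (18), shift 7 (30). Listing each branch's schedules as (mill, bend, polish, tap) by shift number:
press=shift 4: (5,1,3,2) (6,1,3,2) (7,1,3,2) — 3.
press=shift 5: (5,1,3,2) (5,1,4,2) (5,1,4,3) (6,1,3,2) (6,1,4,2) (6,1,4,3) (7,1,3,2) (7,1,4,2) (7,1,4,3) — 9.
press=shift 6: (5,1,3,2) (5,1,4,2) (5,1,4,3) (5,1,5,2) (5,1,5,3) (5,1,5,4) (6,1,3,2) (6,1,4,2) (6,1,4,3) (6,1,5,2) (6,1,5,3) (6,1,5,4) (7,1,3,2) (7,1,4,2) (7,1,4,3) (7,1,5,2) (7,1,5,3) (7,1,5,4) — 18.
press=shift 7: (5,1,3,2) (5,1,4,2) (5,1,4,3) (5,1,5,2) (5,1,5,3) (5,1,5,4) (5,1,6,2) (5,1,6,3) (5,1,6,4) (5,1,6,5) (6,1,3,2) (6,1,4,2) (6,1,4,3) (6,1,5,2) (6,1,5,3) (6,1,5,4) (6,1,6,2) (6,1,6,3) (6,1,6,4) (6,1,6,5) (7,1,3,2) (7,1,4,2) (7,1,4,3) (7,1,5,2) (7,1,5,3) (7,1,5,4) (7,1,6,2) (7,1,6,3) (7,1,6,4) (7,1,6,5) — 30.
Summing: 3 + 9 + 18 + 30 = 60.

60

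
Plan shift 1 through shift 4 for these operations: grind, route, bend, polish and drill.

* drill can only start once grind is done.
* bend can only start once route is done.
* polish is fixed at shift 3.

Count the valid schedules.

36

Splitting on grind: it can be shift 1 (18), shift 2 (12), shift 3 (6). Listing each branch's schedules as (route, bend, polish, drill) by shift number:
grind=shift 1: (1,2,3,2) (1,2,3,3) (1,2,3,4) (1,3,3,2) (1,3,3,3) (1,3,3,4) (1,4,3,2) (1,4,3,3) (1,4,3,4) (2,3,3,2) (2,3,3,3) (2,3,3,4) (2,4,3,2) (2,4,3,3) (2,4,3,4) (3,4,3,2) (3,4,3,3) (3,4,3,4) — 18.
grind=shift 2: (1,2,3,3) (1,2,3,4) (1,3,3,3) (1,3,3,4) (1,4,3,3) (1,4,3,4) (2,3,3,3) (2,3,3,4) (2,4,3,3) (2,4,3,4) (3,4,3,3) (3,4,3,4) — 12.
grind=shift 3: (1,2,3,4) (1,3,3,4) (1,4,3,4) (2,3,3,4) (2,4,3,4) (3,4,3,4) — 6.
Summing: 18 + 12 + 6 = 36.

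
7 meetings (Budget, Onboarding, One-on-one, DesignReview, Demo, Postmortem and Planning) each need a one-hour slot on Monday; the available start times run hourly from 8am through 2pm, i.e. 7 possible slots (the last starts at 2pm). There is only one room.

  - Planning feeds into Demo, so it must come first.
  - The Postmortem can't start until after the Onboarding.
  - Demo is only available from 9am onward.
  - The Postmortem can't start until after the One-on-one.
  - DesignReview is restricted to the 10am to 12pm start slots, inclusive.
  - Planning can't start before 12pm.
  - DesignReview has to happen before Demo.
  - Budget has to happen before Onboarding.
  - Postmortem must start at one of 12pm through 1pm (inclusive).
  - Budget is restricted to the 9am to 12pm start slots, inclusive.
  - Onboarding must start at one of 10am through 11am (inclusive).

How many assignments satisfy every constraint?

4

Enumerating: Postmortem in 12pm, Demo in 2pm, Budget in 9am, DesignReview in 11am, One-on-one in 8am, Onboarding in 10am, Planning in 1pm | One-on-one in 8am, Onboarding in 10am, Postmortem in 1pm, DesignReview in 11am, Demo in 2pm, Planning in 12pm, Budget in 9am | Demo -> 2pm; One-on-one -> 8am; Postmortem -> 12pm; DesignReview -> 10am; Onboarding -> 11am; Budget -> 9am; Planning -> 1pm | One-on-one=8am; Postmortem=1pm; Budget=9am; Demo=2pm; DesignReview=10am; Onboarding=11am; Planning=12pm.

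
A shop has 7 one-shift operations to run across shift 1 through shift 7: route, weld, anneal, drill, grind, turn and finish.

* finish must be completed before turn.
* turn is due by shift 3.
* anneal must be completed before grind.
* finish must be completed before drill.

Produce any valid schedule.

weld in shift 1; anneal in shift 1; drill in shift 2; route in shift 1; turn in shift 2; finish in shift 1; grind in shift 2

Checking: anneal(shift 1) before grind(shift 2); finish(shift 1) before turn(shift 2); finish(shift 1) before drill(shift 2); turn=shift 2 in [shift 1,shift 3].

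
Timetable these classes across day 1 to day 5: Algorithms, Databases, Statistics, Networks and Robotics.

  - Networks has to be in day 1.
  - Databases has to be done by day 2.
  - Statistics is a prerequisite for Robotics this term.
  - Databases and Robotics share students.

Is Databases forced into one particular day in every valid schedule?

No

Databases can be day 1 (e.g. Databases in day 1; Statistics in day 1; Networks in day 1; Algorithms in day 1; Robotics in day 2) or day 2 (e.g. Robotics=day 3; Networks=day 1; Statistics=day 1; Databases=day 2; Algorithms=day 1).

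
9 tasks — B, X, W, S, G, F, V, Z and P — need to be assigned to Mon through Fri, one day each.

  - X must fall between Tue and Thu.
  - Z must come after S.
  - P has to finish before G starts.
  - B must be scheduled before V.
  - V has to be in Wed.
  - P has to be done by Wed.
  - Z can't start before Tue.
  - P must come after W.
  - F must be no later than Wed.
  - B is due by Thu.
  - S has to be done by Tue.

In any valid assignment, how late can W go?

Tue

Downstream work caps W at Tue.
W at Tue is achievable: S in Mon, V in Wed, P in Wed, W in Tue, G in Thu, X in Tue, Z in Tue, F in Mon, B in Mon.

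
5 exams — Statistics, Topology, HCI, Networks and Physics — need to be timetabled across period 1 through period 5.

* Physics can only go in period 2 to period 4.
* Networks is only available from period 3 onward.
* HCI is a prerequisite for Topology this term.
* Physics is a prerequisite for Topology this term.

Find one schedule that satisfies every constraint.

Statistics in period 1; Networks in period 3; HCI in period 1; Topology in period 3; Physics in period 2

Checking: HCI(period 1) before Topology(period 3); Physics(period 2) before Topology(period 3); Physics=period 2 in [period 2,period 4]; Networks=period 3 in [period 3,period 5].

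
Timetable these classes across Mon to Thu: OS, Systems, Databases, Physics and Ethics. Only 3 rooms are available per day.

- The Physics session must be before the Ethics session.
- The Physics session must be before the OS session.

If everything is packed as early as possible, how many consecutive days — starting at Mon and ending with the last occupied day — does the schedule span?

The precedence chain requires at least 2 distinct days.
With at most 3 per day and 5 classes, at least 2 days are needed.
2 works (last occupied day: Tue): for example Systems=Mon; OS=Tue; Ethics=Tue; Physics=Mon; Databases=Mon.

2 days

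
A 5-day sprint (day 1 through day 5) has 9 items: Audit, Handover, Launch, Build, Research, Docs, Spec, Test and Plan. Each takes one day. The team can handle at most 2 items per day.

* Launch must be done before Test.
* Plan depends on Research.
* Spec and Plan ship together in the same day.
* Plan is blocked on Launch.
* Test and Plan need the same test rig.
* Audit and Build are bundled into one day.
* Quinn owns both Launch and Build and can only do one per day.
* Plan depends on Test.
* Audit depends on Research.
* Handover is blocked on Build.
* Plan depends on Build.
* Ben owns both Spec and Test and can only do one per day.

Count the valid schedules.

Splitting on Audit: it can be day 2 (13), day 3 (14). Listing each branch's schedules as (Handover, Launch, Build, Research, Docs, Spec, Test, Plan) by day number:
Audit=day 2: (3,1,2,1,3,5,4,5) (3,1,2,1,4,5,3,5) (3,1,2,1,4,5,4,5) (3,1,2,1,5,4,3,4) (3,3,2,1,1,5,4,5) (3,3,2,1,4,5,4,5) (4,1,2,1,3,5,3,5) (4,1,2,1,3,5,4,5) (4,1,2,1,4,5,3,5) (4,3,2,1,1,5,4,5) (4,3,2,1,3,5,4,5) (5,1,2,1,3,4,3,4) (5,1,2,1,5,4,3,4) — 13.
Audit=day 3: (4,1,3,1,2,5,2,5) (4,1,3,1,2,5,4,5) (4,1,3,1,4,5,2,5) (4,1,3,2,1,5,2,5) (4,1,3,2,1,5,4,5) (4,1,3,2,2,5,4,5) (4,1,3,2,4,5,2,5) (4,2,3,1,1,5,4,5) (4,2,3,1,2,5,4,5) (4,2,3,2,1,5,4,5) (5,1,3,1,2,4,2,4) (5,1,3,1,5,4,2,4) (5,1,3,2,1,4,2,4) (5,1,3,2,5,4,2,4) — 14.
Summing: 13 + 14 = 27.

27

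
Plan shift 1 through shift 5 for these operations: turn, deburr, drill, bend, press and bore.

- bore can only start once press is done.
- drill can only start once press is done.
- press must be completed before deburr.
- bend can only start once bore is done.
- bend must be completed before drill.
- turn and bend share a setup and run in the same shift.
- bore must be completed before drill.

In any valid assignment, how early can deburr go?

shift 2

Precedence pushes deburr to at least shift 2.
deburr at shift 2 is achievable: bend=shift 3, deburr=shift 2, drill=shift 4, turn=shift 3, bore=shift 2, press=shift 1.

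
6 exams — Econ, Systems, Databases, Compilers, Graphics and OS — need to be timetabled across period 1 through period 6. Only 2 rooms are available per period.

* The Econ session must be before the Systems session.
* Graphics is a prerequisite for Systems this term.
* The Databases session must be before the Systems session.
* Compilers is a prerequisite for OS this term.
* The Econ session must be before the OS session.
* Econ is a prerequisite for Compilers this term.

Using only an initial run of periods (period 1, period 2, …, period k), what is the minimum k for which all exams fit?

The precedence chain requires at least 3 distinct periods.
With at most 2 per period and 6 exams, at least 3 periods are needed.
3 works (last occupied period: period 3): for example Econ in period 1; Compilers in period 2; Systems in period 3; OS in period 3; Databases in period 1; Graphics in period 2.

3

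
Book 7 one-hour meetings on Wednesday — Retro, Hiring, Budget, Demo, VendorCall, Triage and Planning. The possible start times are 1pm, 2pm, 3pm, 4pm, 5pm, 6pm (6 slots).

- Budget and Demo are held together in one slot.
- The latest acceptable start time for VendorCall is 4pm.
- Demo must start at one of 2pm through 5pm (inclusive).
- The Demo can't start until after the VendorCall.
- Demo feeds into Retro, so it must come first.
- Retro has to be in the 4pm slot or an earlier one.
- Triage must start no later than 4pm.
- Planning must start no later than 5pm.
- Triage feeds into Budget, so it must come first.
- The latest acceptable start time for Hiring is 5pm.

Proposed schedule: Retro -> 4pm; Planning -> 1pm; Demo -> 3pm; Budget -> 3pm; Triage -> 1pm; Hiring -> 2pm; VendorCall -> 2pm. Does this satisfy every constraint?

Yes, all constraints hold

Demo must start at one of 2pm through 5pm (inclusive) — holds.
The latest acceptable start time for Hiring is 5pm — holds.
The latest acceptable start time for VendorCall is 4pm — holds.
The Demo can't start until after the VendorCall — holds.
Planning must start no later than 5pm — holds.
Retro has to be in the 4pm slot or an earlier one — holds.
Demo feeds into Retro, so it must come first — holds.
Triage feeds into Budget, so it must come first — holds.
Budget and Demo are held together in one slot — holds.
Triage must start no later than 4pm — holds.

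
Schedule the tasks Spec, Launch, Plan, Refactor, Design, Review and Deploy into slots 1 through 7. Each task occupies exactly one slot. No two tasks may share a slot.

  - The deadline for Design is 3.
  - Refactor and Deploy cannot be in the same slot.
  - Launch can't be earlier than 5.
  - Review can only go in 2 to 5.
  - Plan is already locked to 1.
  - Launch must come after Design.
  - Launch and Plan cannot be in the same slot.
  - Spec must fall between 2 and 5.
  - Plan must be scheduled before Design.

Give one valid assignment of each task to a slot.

Launch -> 5, Spec -> 3, Design -> 2, Review -> 4, Refactor -> 6, Deploy -> 7, Plan -> 1

Checking: Plan(1) before Design(2); Design(2) before Launch(5); Launch(5) != Plan(1); Refactor(6) != Deploy(7); Spec=3 in [2,5]; Launch=5 in [5,7]; Plan=1 in [1,1]; Review=4 in [2,5]; Design=2 in [1,3]; max 1 per slot (cap 1).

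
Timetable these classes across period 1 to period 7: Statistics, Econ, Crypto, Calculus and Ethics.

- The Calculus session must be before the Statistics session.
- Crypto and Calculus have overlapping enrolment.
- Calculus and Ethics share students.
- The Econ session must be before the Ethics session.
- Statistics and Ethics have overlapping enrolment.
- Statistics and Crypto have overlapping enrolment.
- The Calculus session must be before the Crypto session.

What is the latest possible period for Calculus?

Downstream work caps Calculus at period 6.
Calculus at period 5 is achievable: Crypto in period 7; Statistics in period 6; Calculus in period 5; Ethics in period 2; Econ in period 1.
Nothing later works — the conflict constraints rule out every period after period 5.

period 5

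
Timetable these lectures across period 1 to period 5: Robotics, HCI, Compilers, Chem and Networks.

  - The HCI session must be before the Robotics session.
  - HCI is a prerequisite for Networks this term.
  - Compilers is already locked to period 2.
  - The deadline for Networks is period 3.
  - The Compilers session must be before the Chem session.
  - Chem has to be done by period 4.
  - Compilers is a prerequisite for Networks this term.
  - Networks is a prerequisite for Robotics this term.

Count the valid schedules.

Splitting on Robotics: it can be period 4 (4), period 5 (4). Listing each branch's schedules as (HCI, Compilers, Chem, Networks) by period number:
Robotics=period 4: (1,2,3,3) (1,2,4,3) (2,2,3,3) (2,2,4,3) — 4.
Robotics=period 5: (1,2,3,3) (1,2,4,3) (2,2,3,3) (2,2,4,3) — 4.
Summing: 4 + 4 = 8.

8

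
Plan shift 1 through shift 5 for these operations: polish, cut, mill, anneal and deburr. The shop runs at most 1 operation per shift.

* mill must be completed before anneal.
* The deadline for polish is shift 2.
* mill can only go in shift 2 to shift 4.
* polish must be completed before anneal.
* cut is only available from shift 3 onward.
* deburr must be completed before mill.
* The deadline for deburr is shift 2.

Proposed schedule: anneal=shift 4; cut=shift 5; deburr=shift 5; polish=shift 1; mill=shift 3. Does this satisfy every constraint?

The deadline for polish is shift 2 — holds.
The shop runs at most 1 operation per shift — violated.
cut is only available from shift 3 onward — holds.
deburr must be completed before mill — violated.
mill can only go in shift 2 to shift 4 — holds.
polish must be completed before anneal — holds.
The deadline for deburr is shift 2 — violated.
mill must be completed before anneal — holds.

No. The deadline for deburr is shift 2 is not satisfied.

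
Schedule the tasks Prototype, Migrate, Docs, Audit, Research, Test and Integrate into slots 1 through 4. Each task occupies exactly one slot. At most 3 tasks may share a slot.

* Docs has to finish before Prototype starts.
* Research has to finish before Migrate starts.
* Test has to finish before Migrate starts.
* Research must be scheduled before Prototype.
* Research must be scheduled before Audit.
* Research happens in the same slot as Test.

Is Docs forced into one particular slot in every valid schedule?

Docs can be 1 (e.g. Prototype in 2; Docs in 1; Audit in 2; Test in 1; Integrate in 3; Research in 1; Migrate in 2) or 2 (e.g. Audit in 2, Test in 1, Migrate in 2, Research in 1, Prototype in 3, Integrate in 1, Docs in 2).

No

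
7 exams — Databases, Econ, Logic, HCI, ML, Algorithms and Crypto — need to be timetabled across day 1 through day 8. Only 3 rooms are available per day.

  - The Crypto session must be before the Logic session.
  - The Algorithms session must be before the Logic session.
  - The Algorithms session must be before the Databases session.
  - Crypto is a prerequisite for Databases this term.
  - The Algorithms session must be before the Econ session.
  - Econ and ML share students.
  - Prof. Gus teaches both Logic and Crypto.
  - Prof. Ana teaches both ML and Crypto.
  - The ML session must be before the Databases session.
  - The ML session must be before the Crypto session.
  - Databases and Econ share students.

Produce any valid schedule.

Crypto -> day 2; HCI -> day 1; Econ -> day 2; Algorithms -> day 1; ML -> day 1; Databases -> day 3; Logic -> day 3

Checking: ML(day 1) before Crypto(day 2); ML(day 1) before Databases(day 3); Crypto(day 2) before Databases(day 3); Algorithms(day 1) before Databases(day 3); Crypto(day 2) before Logic(day 3); Algorithms(day 1) before Econ(day 2); Algorithms(day 1) before Logic(day 3); ML(day 1) != Crypto(day 2); Databases(day 3) != Econ(day 2); Logic(day 3) != Crypto(day 2); Econ(day 2) != ML(day 1); max 3 per day (cap 3).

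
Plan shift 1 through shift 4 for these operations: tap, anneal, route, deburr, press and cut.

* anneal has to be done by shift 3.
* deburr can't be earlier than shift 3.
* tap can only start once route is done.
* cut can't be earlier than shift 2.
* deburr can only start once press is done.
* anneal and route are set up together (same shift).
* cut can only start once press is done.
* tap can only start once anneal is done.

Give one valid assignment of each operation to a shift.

press in shift 1, route in shift 1, deburr in shift 3, tap in shift 2, anneal in shift 1, cut in shift 2

Checking: route(shift 1) before tap(shift 2); press(shift 1) before deburr(shift 3); press(shift 1) before cut(shift 2); anneal(shift 1) before tap(shift 2); anneal = route = shift 1; anneal=shift 1 in [shift 1,shift 3]; cut=shift 2 in [shift 2,shift 4]; deburr=shift 3 in [shift 3,shift 4].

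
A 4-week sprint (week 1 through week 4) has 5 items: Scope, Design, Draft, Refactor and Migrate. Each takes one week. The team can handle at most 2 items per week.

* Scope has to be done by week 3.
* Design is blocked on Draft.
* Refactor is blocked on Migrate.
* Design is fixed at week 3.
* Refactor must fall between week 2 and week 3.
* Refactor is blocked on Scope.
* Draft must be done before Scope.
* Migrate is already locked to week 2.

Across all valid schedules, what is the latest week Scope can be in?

week 2

Precedence pushes Scope to at least week 2; Scope's own window allows nothing later than week 3; downstream work caps Scope at week 2.
Scope at week 2 is achievable: Scope=week 2, Design=week 3, Refactor=week 3, Draft=week 1, Migrate=week 2.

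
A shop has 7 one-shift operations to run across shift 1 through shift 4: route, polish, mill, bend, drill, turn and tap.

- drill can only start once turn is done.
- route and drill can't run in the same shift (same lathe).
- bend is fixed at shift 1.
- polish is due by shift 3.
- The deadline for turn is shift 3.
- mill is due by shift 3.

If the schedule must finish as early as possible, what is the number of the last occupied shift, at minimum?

The precedence chain requires at least 2 distinct shifts.
2 works (last occupied shift: shift 2): for example drill -> shift 2; bend -> shift 1; polish -> shift 1; turn -> shift 1; route -> shift 1; tap -> shift 1; mill -> shift 1.

shift 2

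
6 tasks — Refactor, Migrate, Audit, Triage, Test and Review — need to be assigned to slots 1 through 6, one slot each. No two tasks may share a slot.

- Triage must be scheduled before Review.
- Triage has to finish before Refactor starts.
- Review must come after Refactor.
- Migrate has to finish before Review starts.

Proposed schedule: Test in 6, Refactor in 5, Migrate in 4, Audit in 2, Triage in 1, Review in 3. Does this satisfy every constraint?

Review must come after Refactor — violated.
Triage has to finish before Refactor starts — holds.
Triage must be scheduled before Review — holds.
No two tasks may share a slot — holds.
Migrate has to finish before Review starts — violated.

No. Review must come after Refactor is not satisfied.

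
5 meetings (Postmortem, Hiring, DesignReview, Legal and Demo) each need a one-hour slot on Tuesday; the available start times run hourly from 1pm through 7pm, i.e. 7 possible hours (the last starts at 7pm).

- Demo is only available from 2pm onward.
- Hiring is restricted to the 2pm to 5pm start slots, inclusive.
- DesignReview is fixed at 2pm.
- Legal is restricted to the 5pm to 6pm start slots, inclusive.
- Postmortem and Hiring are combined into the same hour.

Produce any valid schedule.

Hiring=2pm; DesignReview=2pm; Postmortem=2pm; Demo=2pm; Legal=5pm

Checking: Postmortem = Hiring = 2pm; Hiring=2pm in [2pm,5pm]; DesignReview=2pm in [2pm,2pm]; Demo=2pm in [2pm,7pm]; Legal=5pm in [5pm,6pm].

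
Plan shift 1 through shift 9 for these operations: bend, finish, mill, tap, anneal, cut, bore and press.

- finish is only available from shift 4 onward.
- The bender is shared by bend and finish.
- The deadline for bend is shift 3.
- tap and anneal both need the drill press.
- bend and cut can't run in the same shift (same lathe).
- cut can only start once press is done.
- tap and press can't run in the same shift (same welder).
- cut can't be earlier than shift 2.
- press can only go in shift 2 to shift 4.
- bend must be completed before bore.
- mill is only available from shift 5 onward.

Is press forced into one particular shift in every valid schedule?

No

press can be shift 2 (e.g. finish -> shift 4; cut -> shift 3; bend -> shift 1; anneal -> shift 2; press -> shift 2; tap -> shift 1; bore -> shift 2; mill -> shift 5) or shift 3 (e.g. tap=shift 1; finish=shift 4; mill=shift 5; cut=shift 4; press=shift 3; anneal=shift 2; bend=shift 1; bore=shift 2).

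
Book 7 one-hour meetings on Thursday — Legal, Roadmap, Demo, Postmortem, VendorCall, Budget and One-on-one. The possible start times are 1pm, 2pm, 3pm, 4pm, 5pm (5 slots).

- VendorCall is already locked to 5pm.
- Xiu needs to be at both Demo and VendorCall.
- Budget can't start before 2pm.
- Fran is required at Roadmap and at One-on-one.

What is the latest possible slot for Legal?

Legal at 5pm is achievable: VendorCall -> 5pm; Postmortem -> 1pm; One-on-one -> 2pm; Legal -> 5pm; Demo -> 1pm; Budget -> 2pm; Roadmap -> 1pm.

5pm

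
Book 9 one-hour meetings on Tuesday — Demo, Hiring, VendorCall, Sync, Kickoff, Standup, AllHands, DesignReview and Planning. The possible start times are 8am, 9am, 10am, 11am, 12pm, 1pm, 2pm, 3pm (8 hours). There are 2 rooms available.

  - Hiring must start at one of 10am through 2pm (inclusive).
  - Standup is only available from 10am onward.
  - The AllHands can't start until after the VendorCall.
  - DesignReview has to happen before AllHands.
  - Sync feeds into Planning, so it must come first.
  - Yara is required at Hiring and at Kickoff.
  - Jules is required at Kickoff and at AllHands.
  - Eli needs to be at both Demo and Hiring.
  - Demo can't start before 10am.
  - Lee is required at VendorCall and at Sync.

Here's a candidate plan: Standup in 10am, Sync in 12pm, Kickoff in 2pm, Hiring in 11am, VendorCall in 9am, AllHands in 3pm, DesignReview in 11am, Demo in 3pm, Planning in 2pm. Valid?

Yes, all constraints hold

Yara is required at Hiring and at Kickoff — holds.
Jules is required at Kickoff and at AllHands — holds.
Lee is required at VendorCall and at Sync — holds.
Eli needs to be at both Demo and Hiring — holds.
DesignReview has to happen before AllHands — holds.
The AllHands can't start until after the VendorCall — holds.
Standup is only available from 10am onward — holds.
Demo can't start before 10am — holds.
Hiring must start at one of 10am through 2pm (inclusive) — holds.
There are 2 rooms available — holds.
Sync feeds into Planning, so it must come first — holds.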